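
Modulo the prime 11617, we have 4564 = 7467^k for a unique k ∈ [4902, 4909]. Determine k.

4905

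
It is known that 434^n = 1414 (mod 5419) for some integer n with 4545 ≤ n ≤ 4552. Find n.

4547

Compute 434^4545 mod 5419 = 1245, then multiply by 434 repeatedly:
  434^4545=1245  434^4546=3849  434^4547=1414
Found 1414 at exponent 4547.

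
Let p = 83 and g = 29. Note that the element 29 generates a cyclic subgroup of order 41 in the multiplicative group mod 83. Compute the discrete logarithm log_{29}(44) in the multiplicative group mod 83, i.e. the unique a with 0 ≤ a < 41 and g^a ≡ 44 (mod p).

9

Successive powers of 29 modulo 83:
  29^0=1  29^1=29  29^2=11  29^3=70  29^4=38  29^5=23
  29^6=3  29^7=4  29^8=33  29^9=44
So 29^9 ≡ 44 (mod 83), giving a = 9.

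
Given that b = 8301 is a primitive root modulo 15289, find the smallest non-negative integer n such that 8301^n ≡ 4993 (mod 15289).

305

Baby-step giant-step with m = ceil(sqrt(15288)) = 124.
Baby table (8301^j mod 15289 for j=0..123):
  0:1  1:8301  2:14367  3:6267  4:9189  5:1068  6:13137  7:9089
  8:11863  9:13603  10:9238  11:10303  12:13826  13:10392  14:3454  15:4779
  16:10813  17:12283  18:14131  19:4223  20:12735  21:5089  22:282  23:1665
  24:15198  25:9059  26:7457  27:10685  28:4696  29:9835  30:12364  31:13796
  32:5986  33:536  34:237  35:10345  36:10821  37:2246  38:6755  39:8492
  40:9802  41:13633  42:13644  43:13221  44:3079  45:10860  46:4916  47:1375
  48:8281  49:1237  50:9418  51:6161  52:756  53:7066  54:6262  55:13551
  56:5678  57:12380  58:9011  59:6523  60:9074  61:9660  62:12144  63:6967
  64:10069  65:13095  66:12094  67:4720  68:10302  69:5525  70:11314  71:12476
  72:10879  73:9745  74:14435  75:5042  76:7649  77:14421  78:11140  79:5268
  80:3128  81:4806  82:5605  83:2678  84:15161  85:7702  86:10993  87:8141
  88:1061  89:897  90:254  91:13861  92:10436  93:1762  94:10078  95:11359
  96:3796  97:15256  98:1269  99:15137  100:7235  101:2543  102:10623  103:9860
  104:5843  105:6035  106:9771  107:926  108:11648  109:2412  110:8711  111:8330
  112:10472  113:10107  114:7464  115:7636  116:13531  117:7837  118:242  119:5983
  120:6211  121:3003  122:6833  123:13832
Giant step factor: 8301^(-124) ≡ 6272 (mod 15289).
Scan 4993·6272^i mod 15289 for i = 0, 1, …:
  i=0: 4993   i=1: 4224   i=2: 12380
Match at i=2, j=57: n = 2·124 + 57 = 305.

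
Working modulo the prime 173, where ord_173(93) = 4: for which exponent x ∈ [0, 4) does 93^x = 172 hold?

2

Successive powers of 93 modulo 173:
  93^0=1  93^1=93  93^2=172
So 93^2 ≡ 172 (mod 173), giving x = 2.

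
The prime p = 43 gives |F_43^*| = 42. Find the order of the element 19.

The order of 19 must divide p − 1 = 42 = 2 · 3 · 7.
Divisors: 1, 2, 3, 6, 7, 14, 21, 42.
Check each in increasing order: 19^1 ≡ 19;  19^2 ≡ 17;  19^3 ≡ 22;  19^6 ≡ 11;  19^7 ≡ 37;  19^14 ≡ 36;  19^21 ≡ 42;  19^42 ≡ 1.
Smallest exponent giving 1 is 42.

42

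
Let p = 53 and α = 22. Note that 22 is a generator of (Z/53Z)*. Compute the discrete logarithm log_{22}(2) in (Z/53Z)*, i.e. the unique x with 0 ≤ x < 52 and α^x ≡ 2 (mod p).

15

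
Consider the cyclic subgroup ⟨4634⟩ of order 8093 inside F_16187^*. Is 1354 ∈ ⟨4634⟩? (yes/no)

1354 ∈ ⟨4634⟩ iff 1354^8093 ≡ 1 (mod 16187), since |⟨4634⟩| = 8093.
1354^8093 mod 16187 = 1.
Since 1 = 1, 1354 lies in the subgroup.

yes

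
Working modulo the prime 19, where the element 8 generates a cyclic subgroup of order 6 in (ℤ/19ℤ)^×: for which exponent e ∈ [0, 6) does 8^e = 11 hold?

4

Successive powers of 8 modulo 19:
  8^0=1  8^1=8  8^2=7  8^3=18  8^4=11
So 8^4 ≡ 11 (mod 19), giving e = 4.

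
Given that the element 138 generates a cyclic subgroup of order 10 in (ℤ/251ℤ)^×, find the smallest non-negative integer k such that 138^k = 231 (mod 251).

9

Successive powers of 138 modulo 251:
  138^0=1  138^1=138  138^2=219  138^3=102  138^4=20  138^5=250
  138^6=113  138^7=32  138^8=149  138^9=231
So 138^9 ≡ 231 (mod 251), giving k = 9.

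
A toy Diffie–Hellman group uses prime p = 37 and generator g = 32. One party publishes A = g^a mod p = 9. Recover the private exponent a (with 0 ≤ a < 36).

Successive powers of 32 modulo 37:
  32^0=1  32^1=32  32^2=25  32^3=23  32^4=33  32^5=20
  32^6=11  32^7=19  32^8=16  32^9=31  32^10=30  32^11=35
  32^12=10  32^13=24  32^14=28  32^15=8  32^16=34  32^17=15
  32^18=36  32^19=5  32^20=12  32^21=14  32^22=4  32^23=17
  32^24=26  32^25=18  32^26=21  32^27=6  32^28=7  32^29=2
  32^30=27  32^31=13  32^32=9
So 32^32 ≡ 9 (mod 37), giving a = 32.

32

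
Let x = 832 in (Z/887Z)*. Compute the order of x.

443

The order of 832 must divide p − 1 = 886 = 2 · 443.
Divisors: 1, 2, 443, 886.
Check each in increasing order: 832^1 ≡ 832;  832^2 ≡ 364;  832^443 ≡ 1.
Smallest exponent giving 1 is 443.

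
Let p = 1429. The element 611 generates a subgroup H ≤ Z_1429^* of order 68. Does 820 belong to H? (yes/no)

yes

820 ∈ ⟨611⟩ iff 820^68 ≡ 1 (mod 1429), since |⟨611⟩| = 68.
820^68 mod 1429 = 1.
Since 1 = 1, 820 lies in the subgroup.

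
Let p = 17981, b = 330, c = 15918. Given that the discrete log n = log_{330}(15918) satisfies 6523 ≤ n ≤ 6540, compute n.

6530

Compute 330^6523 mod 17981 = 42, then multiply by 330 repeatedly:
  330^6523=42  330^6524=13860  330^6525=6626  330^6526=10879  330^6527=11851
  330^6528=8953  330^6529=5606  330^6530=15918
Found 15918 at exponent 6530.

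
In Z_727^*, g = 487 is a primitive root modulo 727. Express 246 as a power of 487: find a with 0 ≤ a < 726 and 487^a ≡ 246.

Baby-step giant-step with m = ceil(sqrt(726)) = 27.
Baby table (487^j mod 727 for j=0..26):
  0:1  1:487  2:167  3:632  4:263  5:129  6:301  7:460
  8:104  9:485  10:647  11:298  12:453  13:330  14:43  15:585
  16:638  17:277  18:404  19:458  20:584  21:151  22:110  23:499
  24:195  25:455  26:577
Giant step factor: 487^(-27) ≡ 27 (mod 727).
Scan 246·27^i mod 727 for i = 0, 1, …:
  i=0: 246   i=1: 99   i=2: 492   i=3: 198
  i=4: 257   i=5: 396   i=6: 514   i=7: 65
  i=8: 301
Match at i=8, j=6: a = 8·27 + 6 = 222.

222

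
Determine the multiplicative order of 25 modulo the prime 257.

The order of 25 must divide p − 1 = 256 = 2^8.
Divisors: 1, 2, 4, 8, 16, 32, 64, 128, 256.
Check each in increasing order: 25^1 ≡ 25;  25^2 ≡ 111;  25^4 ≡ 242;  25^8 ≡ 225;  25^16 ≡ 253;  25^32 ≡ 16;  25^64 ≡ 256;  25^128 ≡ 1.
Smallest exponent giving 1 is 128.

128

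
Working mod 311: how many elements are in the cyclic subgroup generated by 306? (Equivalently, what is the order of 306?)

310

The order of 306 must divide p − 1 = 310 = 2 · 5 · 31.
Divisors: 1, 2, 5, 10, 31, 62, 155, 310.
Check each in increasing order: 306^1 ≡ 306;  306^2 ≡ 25;  306^5 ≡ 296;  306^10 ≡ 225;  306^31 ≡ 305;  306^62 ≡ 36;  306^155 ≡ 310;  306^310 ≡ 1.
Smallest exponent giving 1 is 310.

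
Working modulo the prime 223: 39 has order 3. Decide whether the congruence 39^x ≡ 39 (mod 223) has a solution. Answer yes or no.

39 ∈ ⟨39⟩ iff 39^3 ≡ 1 (mod 223), since |⟨39⟩| = 3.
39^3 mod 223 = 1.
Since 1 = 1, 39 lies in the subgroup.

yes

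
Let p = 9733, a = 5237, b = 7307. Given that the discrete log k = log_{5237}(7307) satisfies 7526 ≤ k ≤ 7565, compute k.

Compute 5237^7526 mod 9733 = 7549, then multiply by 5237 repeatedly:
  5237^7526=7549  5237^7527=8400  5237^7528=7373  5237^7529=1590  5237^7530=5115
  5237^7531=2039  5237^7532=1142  5237^7533=4592  5237^7534=7794  5237^7535=6709
  5237^7536=8636  5237^7537=7214  5237^7538=5945  5237^7539=7831  5237^7540=5818
  5237^7541=4576  5237^7542=1866  5237^7543=310  5237^7544=7792  5237^7545=5968
  5237^7546=1753  5237^7547=2242  5237^7548=3356  5237^7549=7307
Found 7307 at exponent 7549.

7549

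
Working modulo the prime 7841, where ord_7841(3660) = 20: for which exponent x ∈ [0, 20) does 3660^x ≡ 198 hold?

Successive powers of 3660 modulo 7841:
  3660^0=1  3660^1=3660  3660^2=3172  3660^3=4840  3660^4=1581  3660^5=7643
  3660^6=4533  3660^7=7065  3660^8=6123  3660^9=602  3660^10=7840  3660^11=4181
  3660^12=4669  3660^13=3001  3660^14=6260  3660^15=198
So 3660^15 ≡ 198 (mod 7841), giving x = 15.

15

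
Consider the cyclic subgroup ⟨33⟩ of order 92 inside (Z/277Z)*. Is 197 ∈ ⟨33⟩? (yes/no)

no

197 ∈ ⟨33⟩ iff 197^92 ≡ 1 (mod 277), since |⟨33⟩| = 92.
197^92 mod 277 = 116.
Since 116 ≠ 1, 197 does not lie in the subgroup.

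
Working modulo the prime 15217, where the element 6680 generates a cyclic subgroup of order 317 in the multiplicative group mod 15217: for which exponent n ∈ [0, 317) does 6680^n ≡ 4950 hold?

Baby-step giant-step with m = ceil(sqrt(317)) = 18.
Baby table (6680^j mod 15217 for j=0..17):
  0:1  1:6680  2:6156  3:5746  4:6006  5:8068  6:10843  7:13537
  8:7746  9:5480  10:9515  11:14008  12:4107  13:13726  14:7255  15:12472
  16:15102  17:7867
Giant step factor: 6680^(-18) ≡ 7750 (mod 15217).
Scan 4950·7750^i mod 15217 for i = 0, 1, …:
  i=0: 4950   i=1: 443   i=2: 9425   i=3: 2150
  i=4: 15102
Match at i=4, j=16: n = 4·18 + 16 = 88.

88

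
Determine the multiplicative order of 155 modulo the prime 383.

The order of 155 must divide p − 1 = 382 = 2 · 191.
Divisors: 1, 2, 191, 382.
Check each in increasing order: 155^1 ≡ 155;  155^2 ≡ 279;  155^191 ≡ 382;  155^382 ≡ 1.
Smallest exponent giving 1 is 382.

382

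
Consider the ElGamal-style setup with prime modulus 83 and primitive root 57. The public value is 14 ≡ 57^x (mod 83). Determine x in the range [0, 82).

Baby-step giant-step with m = ceil(sqrt(82)) = 10.
Baby table (57^j mod 83 for j=0..9):
  0:1  1:57  2:12  3:20  4:61  5:74  6:68  7:58
  8:69  9:32
Giant step factor: 57^(-10) ≡ 41 (mod 83).
Scan 14·41^i mod 83 for i = 0, 1, …:
  i=0: 14   i=1: 76   i=2: 45   i=3: 19
  i=4: 32
Match at i=4, j=9: x = 4·10 + 9 = 49.

49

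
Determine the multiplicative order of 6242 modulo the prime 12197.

6098

The order of 6242 must divide p − 1 = 12196 = 2^2 · 3049.
Divisors: 1, 2, 4, 3049, 6098, 12196.
Check each in increasing order: 6242^1 ≡ 6242;  6242^2 ≡ 5346;  6242^4 ≡ 2145;  6242^3049 ≡ 12196;  6242^6098 ≡ 1.
Smallest exponent giving 1 is 6098.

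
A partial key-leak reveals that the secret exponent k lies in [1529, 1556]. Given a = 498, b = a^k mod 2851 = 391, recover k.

1547

Compute 498^1529 mod 2851 = 222, then multiply by 498 repeatedly:
  498^1529=222  498^1530=2218  498^1531=1227  498^1532=932  498^1533=2274
  498^1534=605  498^1535=1935  498^1536=2843  498^1537=1718  498^1538=264
  498^1539=326  498^1540=2692  498^1541=646  498^1542=2396  498^1543=1490
  498^1544=760  498^1545=2148  498^1546=579  498^1547=391
Found 391 at exponent 1547.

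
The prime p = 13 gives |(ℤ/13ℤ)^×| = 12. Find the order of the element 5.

The order of 5 must divide p − 1 = 12 = 2^2 · 3.
Divisors: 1, 2, 3, 4, 6, 12.
Check each in increasing order: 5^1 ≡ 5;  5^2 ≡ 12;  5^3 ≡ 8;  5^4 ≡ 1.
Smallest exponent giving 1 is 4.

4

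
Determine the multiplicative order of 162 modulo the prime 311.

155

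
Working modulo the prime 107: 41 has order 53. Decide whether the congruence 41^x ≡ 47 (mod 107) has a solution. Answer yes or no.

yes

47 ∈ ⟨41⟩ iff 47^53 ≡ 1 (mod 107), since |⟨41⟩| = 53.
47^53 mod 107 = 1.
Since 1 = 1, 47 lies in the subgroup.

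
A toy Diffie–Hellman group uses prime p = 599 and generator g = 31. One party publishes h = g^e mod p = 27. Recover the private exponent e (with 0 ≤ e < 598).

574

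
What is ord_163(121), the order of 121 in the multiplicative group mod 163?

81

The order of 121 must divide p − 1 = 162 = 2 · 3^4.
Divisors: 1, 2, 3, 6, 9, 18, 27, 54, 81, 162.
Check each in increasing order: 121^1 ≡ 121;  121^2 ≡ 134;  121^3 ≡ 77;  121^6 ≡ 61;  121^9 ≡ 133;  121^18 ≡ 85;  121^27 ≡ 58;  121^54 ≡ 104;  121^81 ≡ 1.
Smallest exponent giving 1 is 81.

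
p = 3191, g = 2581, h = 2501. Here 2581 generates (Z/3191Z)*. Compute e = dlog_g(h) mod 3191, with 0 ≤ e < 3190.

531

Baby-step giant-step with m = ceil(sqrt(3190)) = 57.
Baby table (2581^j mod 3191 for j=0..56):
  0:1  1:2581  2:1944  3:1212  4:992  5:1170  6:1084  7:2488
  8:1236  9:2307  10:3152  11:1453  12:768  13:597  14:2795  15:2235
  16:2398  17:1889  18:2852  19:2566  20:1521  21:771  22:1958  23:2245
  24:2680  25:2183  26:2208  27:2913  28:457  29:2038  30:1310  31:1841
  32:222  33:1793  34:783  35:1020  36:45  37:1269  38:1323  39:293
  40:3157  41:1594  42:915  43:275  44:1373  45:1703  46:1436  47:1565
  48:2650  49:1337  50:1326  51:1654  52:2607  53:2039  54:700  55:594
  56:1434
Giant step factor: 2581^(-57) ≡ 2743 (mod 3191).
Scan 2501·2743^i mod 3191 for i = 0, 1, …:
  i=0: 2501   i=1: 2784   i=2: 449   i=3: 3072
  i=4: 2256   i=5: 859   i=6: 1279   i=7: 1388
  i=8: 421   i=9: 2852
Match at i=9, j=18: e = 9·57 + 18 = 531.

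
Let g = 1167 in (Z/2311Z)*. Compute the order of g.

The order of 1167 must divide p − 1 = 2310 = 2 · 3 · 5 · 7 · 11.
Divisors: 1, 2, 3, 5, 6, 7, 10, 11, 14, 15, 21, 22, 30, 33, 35, 42, 55, 66, 70, 77, 105, 110, 154, 165, 210, 231, 330, 385, 462, 770, 1155, 2310.
Check each in increasing order: 1167^1 ≡ 1167;  1167^2 ≡ 710;  1167^3 ≡ 1232;  1167^5 ≡ 1162;  1167^6 ≡ 1808;  1167^7 ≡ 2304;  1167^10 ≡ 620;  1167^11 ≡ 197;  1167^14 ≡ 49;  1167^15 ≡ 1719;  1167^21 ≡ 1968;  1167^22 ≡ 1833;  1167^30 ≡ 1503;  1167^33 ≡ 585;  1167^35 ≡ 1681;  1167^42 ≡ 2099;  1167^55 ≡ 1.
Smallest exponent giving 1 is 55.

55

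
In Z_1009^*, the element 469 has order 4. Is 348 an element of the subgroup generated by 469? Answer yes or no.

no

⟨469⟩ has order 4; its elements mod 1009 are {1, 469, 540, 1008}.
348 is not in this set.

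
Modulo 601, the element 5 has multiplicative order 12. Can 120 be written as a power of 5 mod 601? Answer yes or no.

⟨5⟩ has order 12; its elements mod 601 are {1, 5, 24, 25, 120, 125, 476, 481, 576, 577, 596, 600}.
120 is in this set.

yes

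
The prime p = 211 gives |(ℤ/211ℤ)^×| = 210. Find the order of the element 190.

30

The order of 190 must divide p − 1 = 210 = 2 · 3 · 5 · 7.
Divisors: 1, 2, 3, 5, 6, 7, 10, 14, 15, 21, 30, 35, 42, 70, 105, 210.
Check each in increasing order: 190^1 ≡ 190;  190^2 ≡ 19;  190^3 ≡ 23;  190^5 ≡ 15;  190^6 ≡ 107;  190^7 ≡ 74;  190^10 ≡ 14;  190^14 ≡ 201;  190^15 ≡ 210;  190^21 ≡ 104;  190^30 ≡ 1.
Smallest exponent giving 1 is 30.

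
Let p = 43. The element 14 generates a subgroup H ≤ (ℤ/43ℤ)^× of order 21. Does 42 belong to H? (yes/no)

42 ∈ ⟨14⟩ iff 42^21 ≡ 1 (mod 43), since |⟨14⟩| = 21.
42^21 mod 43 = 42.
Since 42 ≠ 1, 42 does not lie in the subgroup.

no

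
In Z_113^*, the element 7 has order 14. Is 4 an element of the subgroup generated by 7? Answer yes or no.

⟨7⟩ has order 14; its elements mod 113 are {1, 4, 7, 16, 28, 30, 49, 64, 83, 85, 97, 106, 109, 112}.
4 is in this set.

yes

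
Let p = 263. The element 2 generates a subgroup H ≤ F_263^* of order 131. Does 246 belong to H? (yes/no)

246 ∈ ⟨2⟩ iff 246^131 ≡ 1 (mod 263), since |⟨2⟩| = 131.
246^131 mod 263 = 262.
Since 262 ≠ 1, 246 does not lie in the subgroup.

no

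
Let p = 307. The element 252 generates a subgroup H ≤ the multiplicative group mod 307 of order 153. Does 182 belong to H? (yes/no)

182 ∈ ⟨252⟩ iff 182^153 ≡ 1 (mod 307), since |⟨252⟩| = 153.
182^153 mod 307 = 1.
Since 1 = 1, 182 lies in the subgroup.

yes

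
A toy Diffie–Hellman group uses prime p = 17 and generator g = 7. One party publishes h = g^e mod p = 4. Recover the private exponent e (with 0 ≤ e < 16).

4

Successive powers of 7 modulo 17:
  7^0=1  7^1=7  7^2=15  7^3=3  7^4=4
So 7^4 ≡ 4 (mod 17), giving e = 4.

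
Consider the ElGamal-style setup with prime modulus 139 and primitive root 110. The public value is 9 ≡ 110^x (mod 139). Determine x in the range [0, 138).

64

Baby-step giant-step with m = ceil(sqrt(138)) = 12.
Baby table (110^j mod 139 for j=0..11):
  0:1  1:110  2:7  3:75  4:49  5:108  6:65  7:61
  8:38  9:10  10:127  11:70
Giant step factor: 110^(-12) ≡ 91 (mod 139).
Scan 9·91^i mod 139 for i = 0, 1, …:
  i=0: 9   i=1: 124   i=2: 25   i=3: 51
  i=4: 54   i=5: 49
Match at i=5, j=4: x = 5·12 + 4 = 64.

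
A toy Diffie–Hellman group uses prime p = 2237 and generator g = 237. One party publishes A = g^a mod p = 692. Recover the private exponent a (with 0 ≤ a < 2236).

Baby-step giant-step with m = ceil(sqrt(2236)) = 48.
Baby table (237^j mod 2237 for j=0..47):
  0:1  1:237  2:244  3:1903  4:1374  5:1273  6:1943  7:1906
  8:2085  9:2005  10:941  11:1554  12:1430  13:1123  14:2185  15:1098
  16:734  17:1709  18:136  19:914  20:1866  21:1553  22:1193  23:879
  24:282  25:1961  26:1698  27:2003  28:467  29:1066  30:2098  31:612
  32:1876  33:1686  34:1396  35:2013  36:600  37:1269  38:995  39:930
  40:1184  41:983  42:323  43:493  44:517  45:1731  46:876  47:1808
Giant step factor: 237^(-48) ≡ 1822 (mod 2237).
Scan 692·1822^i mod 2237 for i = 0, 1, …:
  i=0: 692   i=1: 1393   i=2: 1288   i=3: 123
  i=4: 406   i=5: 1522   i=6: 1441   i=7: 1501
  i=8: 1208   i=9: 2005
Match at i=9, j=9: a = 9·48 + 9 = 441.

441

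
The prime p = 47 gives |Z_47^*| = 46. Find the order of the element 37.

23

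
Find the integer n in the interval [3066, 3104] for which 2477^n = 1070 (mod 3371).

3077

Compute 2477^3066 mod 3371 = 1369, then multiply by 2477 repeatedly:
  2477^3066=1369  2477^3067=3158  2477^3068=1646  2477^3069=1603  2477^3070=2964
  2477^3071=3161  2477^3072=2335  2477^3073=2530  2477^3074=121  2477^3075=3069
  2477^3076=308  2477^3077=1070
Found 1070 at exponent 3077.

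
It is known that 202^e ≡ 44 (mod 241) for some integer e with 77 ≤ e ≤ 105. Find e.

105

Compute 202^77 mod 241 = 131, then multiply by 202 repeatedly:
  202^77=131  202^78=193  202^79=185  202^80=15  202^81=138
  202^82=161  202^83=228  202^84=25  202^85=230  202^86=188
  202^87=139  202^88=122  202^89=62  202^90=233  202^91=71
  202^92=123  202^93=23  202^94=67  202^95=38  202^96=205
  202^97=199  202^98=192  202^99=224  202^100=181  202^101=171
  202^102=79  202^103=52  202^104=141  202^105=44
Found 44 at exponent 105.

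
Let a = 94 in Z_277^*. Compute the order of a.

276

The order of 94 must divide p − 1 = 276 = 2^2 · 3 · 23.
Divisors: 1, 2, 3, 4, 6, 12, 23, 46, 69, 92, 138, 276.
Check each in increasing order: 94^1 ≡ 94;  94^2 ≡ 249;  94^3 ≡ 138;  94^4 ≡ 230;  94^6 ≡ 208;  94^12 ≡ 52;  94^23 ≡ 182;  94^46 ≡ 161;  94^69 ≡ 217;  94^92 ≡ 160;  94^138 ≡ 276;  94^276 ≡ 1.
Smallest exponent giving 1 is 276.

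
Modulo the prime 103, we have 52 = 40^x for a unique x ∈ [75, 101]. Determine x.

94

Compute 40^75 mod 103 = 95, then multiply by 40 repeatedly:
  40^75=95  40^76=92  40^77=75  40^78=13  40^79=5
  40^80=97  40^81=69  40^82=82  40^83=87  40^84=81
  40^85=47  40^86=26  40^87=10  40^88=91  40^89=35
  40^90=61  40^91=71  40^92=59  40^93=94  40^94=52
Found 52 at exponent 94.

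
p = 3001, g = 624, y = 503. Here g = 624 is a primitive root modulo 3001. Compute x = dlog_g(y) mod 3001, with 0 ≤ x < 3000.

164

Baby-step giant-step with m = ceil(sqrt(3000)) = 55.
Baby table (624^j mod 3001 for j=0..54):
  0:1  1:624  2:2247  3:661  4:1327  5:2773  6:1776  7:855
  8:2343  9:545  10:967  11:207  12:125  13:2975  14:1782  15:1598
  16:820  17:1510  18:2927  19:1840  20:1778  21:2103  22:835  23:1867
  24:620  25:2752  26:676  27:1684  28:466  29:2688  30:2754  31:1924
  32:176  33:1788  34:2341  35:2298  36:2475  37:1886  38:472  39:430
  40:1231  41:2889  42:2136  43:420  44:993  45:1426  46:1528  47:2155
  48:272  49:1672  50:1981  51:2733  52:824  53:1005  54:2912
Giant step factor: 624^(-55) ≡ 2315 (mod 3001).
Scan 503·2315^i mod 3001 for i = 0, 1, …:
  i=0: 503   i=1: 57   i=2: 2912
Match at i=2, j=54: x = 2·55 + 54 = 164.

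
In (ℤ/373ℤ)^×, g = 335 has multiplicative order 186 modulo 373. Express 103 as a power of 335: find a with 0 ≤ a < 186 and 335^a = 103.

5

Baby-step giant-step with m = ceil(sqrt(186)) = 14.
Baby table (335^j mod 373 for j=0..13):
  0:1  1:335  2:325  3:332  4:66  5:103  6:189  7:278
  8:253  9:84  10:165  11:71  12:286  13:322
Giant step factor: 335^(-14) ≡ 46 (mod 373).
Scan 103·46^i mod 373 for i = 0, 1, …:
  i=0: 103
Match at i=0, j=5: a = 0·14 + 5 = 5.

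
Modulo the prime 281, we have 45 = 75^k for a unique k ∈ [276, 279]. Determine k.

276

Compute 75^276 mod 281 = 45, then multiply by 75 repeatedly:
  75^276=45
Found 45 at exponent 276.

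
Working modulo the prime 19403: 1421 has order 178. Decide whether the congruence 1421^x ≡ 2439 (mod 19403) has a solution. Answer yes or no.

2439 ∈ ⟨1421⟩ iff 2439^178 ≡ 1 (mod 19403), since |⟨1421⟩| = 178.
2439^178 mod 19403 = 8863.
Since 8863 ≠ 1, 2439 does not lie in the subgroup.

no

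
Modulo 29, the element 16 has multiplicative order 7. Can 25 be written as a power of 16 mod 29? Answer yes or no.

⟨16⟩ has order 7; its elements mod 29 are {1, 7, 16, 20, 23, 24, 25}.
25 is in this set.

yes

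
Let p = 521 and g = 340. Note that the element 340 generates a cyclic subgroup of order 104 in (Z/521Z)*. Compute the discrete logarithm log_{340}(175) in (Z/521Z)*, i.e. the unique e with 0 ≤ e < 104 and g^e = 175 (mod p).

Baby-step giant-step with m = ceil(sqrt(104)) = 11.
Baby table (340^j mod 521 for j=0..10):
  0:1  1:340  2:459  3:281  4:197  5:292  6:290  7:131
  8:255  9:214  10:341
Giant step factor: 340^(-11) ≡ 268 (mod 521).
Scan 175·268^i mod 521 for i = 0, 1, …:
  i=0: 175   i=1: 10   i=2: 75   i=3: 302
  i=4: 181   i=5: 55   i=6: 152   i=7: 98
  i=8: 214
Match at i=8, j=9: e = 8·11 + 9 = 97.

97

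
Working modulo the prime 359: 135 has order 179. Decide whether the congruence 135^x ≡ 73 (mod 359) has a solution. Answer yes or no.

73 ∈ ⟨135⟩ iff 73^179 ≡ 1 (mod 359), since |⟨135⟩| = 179.
73^179 mod 359 = 1.
Since 1 = 1, 73 lies in the subgroup.

yes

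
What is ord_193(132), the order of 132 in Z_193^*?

The order of 132 must divide p − 1 = 192 = 2^6 · 3.
Divisors: 1, 2, 3, 4, 6, 8, 12, 16, 24, 32, 48, 64, 96, 192.
Check each in increasing order: 132^1 ≡ 132;  132^2 ≡ 54;  132^3 ≡ 180;  132^4 ≡ 21;  132^6 ≡ 169;  132^8 ≡ 55;  132^12 ≡ 190;  132^16 ≡ 130;  132^24 ≡ 9;  132^32 ≡ 109;  132^48 ≡ 81;  132^64 ≡ 108;  132^96 ≡ 192;  132^192 ≡ 1.
Smallest exponent giving 1 is 192.

192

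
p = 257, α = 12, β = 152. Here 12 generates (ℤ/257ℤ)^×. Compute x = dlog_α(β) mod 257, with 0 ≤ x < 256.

Baby-step giant-step with m = ceil(sqrt(256)) = 16.
Baby table (12^j mod 257 for j=0..15):
  0:1  1:12  2:144  3:186  4:176  5:56  6:158  7:97
  8:136  9:90  10:52  11:110  12:35  13:163  14:157  15:85
Giant step factor: 12^(-16) ≡ 32 (mod 257).
Scan 152·32^i mod 257 for i = 0, 1, …:
  i=0: 152   i=1: 238   i=2: 163
Match at i=2, j=13: x = 2·16 + 13 = 45.

45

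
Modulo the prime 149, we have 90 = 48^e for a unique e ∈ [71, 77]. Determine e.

Compute 48^71 mod 149 = 92, then multiply by 48 repeatedly:
  48^71=92  48^72=95  48^73=90
Found 90 at exponent 73.

73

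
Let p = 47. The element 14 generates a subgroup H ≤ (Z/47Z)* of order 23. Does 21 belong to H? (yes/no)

yes

⟨14⟩ has order 23; its elements mod 47 are {1, 2, 3, 4, 6, 7, 8, 9, 12, 14, 16, 17, 18, 21, 24, 25, 27, 28, 32, 34, 36, 37, 42}.
21 is in this set.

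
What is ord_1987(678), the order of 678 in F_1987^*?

The order of 678 must divide p − 1 = 1986 = 2 · 3 · 331.
Divisors: 1, 2, 3, 6, 331, 662, 993, 1986.
Check each in increasing order: 678^1 ≡ 678;  678^2 ≡ 687;  678^3 ≡ 828;  678^6 ≡ 69;  678^331 ≡ 1340;  678^662 ≡ 1339;  678^993 ≡ 1986;  678^1986 ≡ 1.
Smallest exponent giving 1 is 1986.

1986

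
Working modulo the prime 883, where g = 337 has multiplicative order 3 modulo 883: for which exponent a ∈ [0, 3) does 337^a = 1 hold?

Successive powers of 337 modulo 883:
  337^0=1
So 337^0 ≡ 1 (mod 883), giving a = 0.

0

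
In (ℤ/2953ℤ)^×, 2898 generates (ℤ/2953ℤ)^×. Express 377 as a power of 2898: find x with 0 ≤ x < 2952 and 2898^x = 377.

719

Baby-step giant-step with m = ceil(sqrt(2952)) = 55.
Baby table (2898^j mod 2953 for j=0..54):
  0:1  1:2898  2:72  3:1946  4:2231  5:1321  6:1170  7:616
  8:1556  9:57  10:2771  11:1151  12:1661  13:188  14:1472  15:1724
  16:2629  17:102  18:296  19:1438  20:641  21:181  22:1857  23:1220
  24:819  25:2203  26:2861  27:2107  28:2235  29:1101  30:1458  31:2494
  32:1621  33:2388  34:1545  35:662  36:1979  37:416  38:744  39:422
  40:414  41:854  42:278  43:2428  44:2298  45:589  46:88  47:1066
  48:430  49:2927  50:1430  51:1081  52:2558  53:1054  54:1090
Giant step factor: 2898^(-55) ≡ 720 (mod 2953).
Scan 377·720^i mod 2953 for i = 0, 1, …:
  i=0: 377   i=1: 2717   i=2: 1354   i=3: 390
  i=4: 265   i=5: 1808   i=6: 2440   i=7: 2718
  i=8: 2074   i=9: 2015   i=10: 877   i=11: 2451
  i=12: 1779   i=13: 2231
Match at i=13, j=4: x = 13·55 + 4 = 719.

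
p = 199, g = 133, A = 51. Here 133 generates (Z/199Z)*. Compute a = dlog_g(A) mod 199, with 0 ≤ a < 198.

Baby-step giant-step with m = ceil(sqrt(198)) = 15.
Baby table (133^j mod 199 for j=0..14):
  0:1  1:133  2:177  3:59  4:86  5:95  6:98  7:99
  8:33  9:11  10:70  11:156  12:52  13:150  14:50
Giant step factor: 133^(-15) ≡ 12 (mod 199).
Scan 51·12^i mod 199 for i = 0, 1, …:
  i=0: 51   i=1: 15   i=2: 180   i=3: 170
  i=4: 50
Match at i=4, j=14: a = 4·15 + 14 = 74.

74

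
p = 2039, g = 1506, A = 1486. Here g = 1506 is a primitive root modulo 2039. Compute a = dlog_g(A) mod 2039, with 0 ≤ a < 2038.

Baby-step giant-step with m = ceil(sqrt(2038)) = 46.
Baby table (1506^j mod 2039 for j=0..45):
  0:1  1:1506  2:668  3:781  4:1722  5:1763  6:300  7:1181
  8:578  9:1854  10:733  11:799  12:284  13:1553  14:85  15:1592
  16:1727  17:1137  18:1601  19:1008  20:1032  21:474  22:194  23:587
  24:1135  25:628  26:1711  27:1509  28:1108  29:746  30:2026  31:812
  32:1511  33:42  34:43  35:1549  36:178  37:959  38:642  39:366
  40:666  41:1847  42:386  43:201  44:934  45:1733
Giant step factor: 1506^(-46) ≡ 278 (mod 2039).
Scan 1486·278^i mod 2039 for i = 0, 1, …:
  i=0: 1486   i=1: 1230   i=2: 1427   i=3: 1140
  i=4: 875   i=5: 609   i=6: 65   i=7: 1758
  i=8: 1403   i=9: 585   i=10: 1549
Match at i=10, j=35: a = 10·46 + 35 = 495.

495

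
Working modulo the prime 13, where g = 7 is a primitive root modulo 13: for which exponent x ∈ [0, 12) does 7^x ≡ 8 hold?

Successive powers of 7 modulo 13:
  7^0=1  7^1=7  7^2=10  7^3=5  7^4=9  7^5=11
  7^6=12  7^7=6  7^8=3  7^9=8
So 7^9 ≡ 8 (mod 13), giving x = 9.

9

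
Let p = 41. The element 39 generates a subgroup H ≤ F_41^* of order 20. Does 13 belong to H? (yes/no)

no

⟨39⟩ has order 20; its elements mod 41 are {1, 2, 4, 5, 8, 9, 10, 16, 18, 20, 21, 23, 25, 31, 32, 33, 36, 37, 39, 40}.
13 is not in this set.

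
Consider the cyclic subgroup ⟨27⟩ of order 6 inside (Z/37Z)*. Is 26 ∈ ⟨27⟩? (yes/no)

26 ∈ ⟨27⟩ iff 26^6 ≡ 1 (mod 37), since |⟨27⟩| = 6.
26^6 mod 37 = 1.
Since 1 = 1, 26 lies in the subgroup.

yes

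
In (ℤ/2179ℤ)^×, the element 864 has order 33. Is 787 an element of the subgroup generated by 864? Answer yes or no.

no

787 ∈ ⟨864⟩ iff 787^33 ≡ 1 (mod 2179), since |⟨864⟩| = 33.
787^33 mod 2179 = 486.
Since 486 ≠ 1, 787 does not lie in the subgroup.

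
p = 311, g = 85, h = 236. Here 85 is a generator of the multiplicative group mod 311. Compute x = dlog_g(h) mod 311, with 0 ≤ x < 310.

183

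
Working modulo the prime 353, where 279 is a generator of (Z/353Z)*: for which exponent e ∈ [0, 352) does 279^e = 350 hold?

239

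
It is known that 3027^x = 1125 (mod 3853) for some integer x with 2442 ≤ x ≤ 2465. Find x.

2451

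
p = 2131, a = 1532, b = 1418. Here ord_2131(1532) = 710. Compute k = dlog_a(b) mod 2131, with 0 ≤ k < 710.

Baby-step giant-step with m = ceil(sqrt(710)) = 27.
Baby table (1532^j mod 2131 for j=0..26):
  0:1  1:1532  2:793  3:206  4:204  5:1402  6:1947  7:1535
  8:1127  9:454  10:822  11:2014  12:1891  13:983  14:1470  15:1704
  16:53  17:218  18:1540  19:263  20:157  21:1852  22:903  23:377
  24:63  25:621  26:946
Giant step factor: 1532^(-27) ≡ 1121 (mod 2131).
Scan 1418·1121^i mod 2131 for i = 0, 1, …:
  i=0: 1418   i=1: 1983   i=2: 310   i=3: 157
Match at i=3, j=20: k = 3·27 + 20 = 101.

101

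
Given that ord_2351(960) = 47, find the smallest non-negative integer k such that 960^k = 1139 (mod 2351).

40

Baby-step giant-step with m = ceil(sqrt(47)) = 7.
Baby table (960^j mod 2351 for j=0..6):
  0:1  1:960  2:8  3:627  4:64  5:314  6:512
Giant step factor: 960^(-7) ≡ 1139 (mod 2351).
Scan 1139·1139^i mod 2351 for i = 0, 1, …:
  i=0: 1139   i=1: 1920   i=2: 450   i=3: 32
  i=4: 1183   i=5: 314
Match at i=5, j=5: k = 5·7 + 5 = 40.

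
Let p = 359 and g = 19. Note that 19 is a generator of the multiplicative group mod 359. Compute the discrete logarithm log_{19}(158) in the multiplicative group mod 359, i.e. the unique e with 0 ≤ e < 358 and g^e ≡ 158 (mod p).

206

Baby-step giant-step with m = ceil(sqrt(358)) = 19.
Baby table (19^j mod 359 for j=0..18):
  0:1  1:19  2:2  3:38  4:4  5:76  6:8  7:152
  8:16  9:304  10:32  11:249  12:64  13:139  14:128  15:278
  16:256  17:197  18:153
Giant step factor: 19^(-19) ≡ 318 (mod 359).
Scan 158·318^i mod 359 for i = 0, 1, …:
  i=0: 158   i=1: 343   i=2: 297   i=3: 29
  i=4: 247   i=5: 284   i=6: 203   i=7: 293
  i=8: 193   i=9: 344   i=10: 256
Match at i=10, j=16: e = 10·19 + 16 = 206.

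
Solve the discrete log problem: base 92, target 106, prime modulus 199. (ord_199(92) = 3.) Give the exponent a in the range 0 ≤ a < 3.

Successive powers of 92 modulo 199:
  92^0=1  92^1=92  92^2=106
So 92^2 ≡ 106 (mod 199), giving a = 2.

2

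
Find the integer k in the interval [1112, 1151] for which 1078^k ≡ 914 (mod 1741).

Compute 1078^1112 mod 1741 = 989, then multiply by 1078 repeatedly:
  1078^1112=989  1078^1113=650  1078^1114=818  1078^1115=858  1078^1116=453
  1078^1117=854  1078^1118=1364  1078^1119=988  1078^1120=1313  1078^1121=1722
  1078^1122=410  1078^1123=1507  1078^1124=193  1078^1125=875  1078^1126=1369
  1078^1127=1155  1078^1128=275  1078^1129=480  1078^1130=363  1078^1131=1330
  1078^1132=897  1078^1133=711  1078^1134=418  1078^1135=1426  1078^1136=1666
  1078^1137=977  1078^1138=1642  1078^1139=1220  1078^1140=705  1078^1141=914
Found 914 at exponent 1141.

1141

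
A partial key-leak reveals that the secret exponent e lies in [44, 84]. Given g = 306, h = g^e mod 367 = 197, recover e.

67

Compute 306^44 mod 367 = 202, then multiply by 306 repeatedly:
  306^44=202  306^45=156  306^46=26  306^47=249  306^48=225
  306^49=221  306^50=98  306^51=261  306^52=227  306^53=99
  306^54=200  306^55=278  306^56=291  306^57=232  306^58=161
  306^59=88  306^60=137  306^61=84  306^62=14  306^63=247
  306^64=347  306^65=119  306^66=81  306^67=197
Found 197 at exponent 67.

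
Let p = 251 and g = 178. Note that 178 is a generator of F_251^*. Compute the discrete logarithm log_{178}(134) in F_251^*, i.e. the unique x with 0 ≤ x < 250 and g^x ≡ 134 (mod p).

Successive powers of 178 modulo 251:
  178^0=1  178^1=178  178^2=58  178^3=33  178^4=101  178^5=157
  178^6=85  178^7=70  178^8=161  178^9=44  178^10=51  178^11=42
  178^12=197  178^13=177  178^14=131  178^15=226  178^16=68  178^17=56
  178^18=179  178^19=236  178^20=91  178^21=134
So 178^21 ≡ 134 (mod 251), giving x = 21.

21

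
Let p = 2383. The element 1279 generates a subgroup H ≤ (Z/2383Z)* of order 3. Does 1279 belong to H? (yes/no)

1279 ∈ ⟨1279⟩ iff 1279^3 ≡ 1 (mod 2383), since |⟨1279⟩| = 3.
1279^3 mod 2383 = 1.
Since 1 = 1, 1279 lies in the subgroup.

yes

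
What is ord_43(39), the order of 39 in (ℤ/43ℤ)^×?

14

The order of 39 must divide p − 1 = 42 = 2 · 3 · 7.
Divisors: 1, 2, 3, 6, 7, 14, 21, 42.
Check each in increasing order: 39^1 ≡ 39;  39^2 ≡ 16;  39^3 ≡ 22;  39^6 ≡ 11;  39^7 ≡ 42;  39^14 ≡ 1.
Smallest exponent giving 1 is 14.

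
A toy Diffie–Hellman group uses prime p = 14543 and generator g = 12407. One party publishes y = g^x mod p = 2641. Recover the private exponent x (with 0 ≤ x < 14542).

7222

Baby-step giant-step with m = ceil(sqrt(14542)) = 121.
Baby table (12407^j mod 14543 for j=0..120):
  0:1  1:12407  2:10537  3:5532  4:7107  5:2340  6:4552  7:6195
  8:1610  9:7731  10:7432  11:6204  12:11472  13:763  14:13591  15:11995
  16:3446  17:12645  18:11174  19:11942  20:310  21:6818  22:8838  23:13389
  24:7177  25:12793  26:449  27:774  28:4638  29:11558  30:6126  31:3564
  32:7828  33:3842  34:10283  35:9985  36:6621  37:7883  38:2706  39:8098
  40:8842  41:4845  42:5696  43:5835  44:14334  45:10134  46:8303  47:7252
  48:12566  49:5402  50:8470  51:14115  52:12542  53:13037  54:2813  55:12234
  56:1947  57:506  58:9909  59:8984  60:6936  61:4021  62:6057  63:5518
  64:7925  65:252  66:14362  67:8498  68:12479  69:2175  70:7960  71:12750
  72:5039  73:13059  74:13993  75:11360  76:7307  77:11430  78:3217  79:7327
  80:12339  81:10355  82:1623  83:9049  84:13526  85:5405  86:2062  87:2097
  88:52  89:5272  90:9833  91:11347  92:5989  93:5336  94:4016  95:2194
  96:11005  97:9351  98:8346  99:2662  100:281  101:10590  102:8668  103:12934
  104:4676  105:3105  106:13871  107:10178  108:1577  109:5504  110:8743  111:12707
  112:9629  113:10801  114:8805  115:11162  116:8488  117:4753  118:13149  119:10812
  120:14395
Giant step factor: 12407^(-121) ≡ 1177 (mod 14543).
Scan 2641·1177^i mod 14543 for i = 0, 1, …:
  i=0: 2641   i=1: 10798   i=2: 13207   i=3: 12715
  i=4: 808   i=5: 5721   i=6: 208   i=7: 12128
  i=8: 7973   i=9: 3986     …   i=58: 5086
  i=59: 9049
Match at i=59, j=83: x = 59·121 + 83 = 7222.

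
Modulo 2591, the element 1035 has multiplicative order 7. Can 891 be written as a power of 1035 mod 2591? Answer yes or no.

yes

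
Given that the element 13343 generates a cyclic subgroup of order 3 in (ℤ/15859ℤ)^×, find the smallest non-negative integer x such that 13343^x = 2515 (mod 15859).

Successive powers of 13343 modulo 15859:
  13343^0=1  13343^1=13343  13343^2=2515
So 13343^2 ≡ 2515 (mod 15859), giving x = 2.

2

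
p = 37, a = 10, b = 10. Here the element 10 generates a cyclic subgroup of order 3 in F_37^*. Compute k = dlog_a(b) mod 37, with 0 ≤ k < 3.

Successive powers of 10 modulo 37:
  10^0=1  10^1=10
So 10^1 ≡ 10 (mod 37), giving k = 1.

1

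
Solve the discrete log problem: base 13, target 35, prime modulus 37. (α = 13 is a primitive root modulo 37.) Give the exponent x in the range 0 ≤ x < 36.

5

Successive powers of 13 modulo 37:
  13^0=1  13^1=13  13^2=21  13^3=14  13^4=34  13^5=35
So 13^5 ≡ 35 (mod 37), giving x = 5.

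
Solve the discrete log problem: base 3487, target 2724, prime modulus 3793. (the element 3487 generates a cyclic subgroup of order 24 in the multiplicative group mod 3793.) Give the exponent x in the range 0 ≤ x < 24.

8

Successive powers of 3487 modulo 3793:
  3487^0=1  3487^1=3487  3487^2=2604  3487^3=3499  3487^4=2725  3487^5=610
  3487^6=2990  3487^7=2966  3487^8=2724
So 3487^8 ≡ 2724 (mod 3793), giving x = 8.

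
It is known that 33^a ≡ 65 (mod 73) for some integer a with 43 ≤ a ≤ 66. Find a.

Compute 33^43 mod 73 = 47, then multiply by 33 repeatedly:
  33^43=47  33^44=18  33^45=10  33^46=38  33^47=13
  33^48=64  33^49=68  33^50=54  33^51=30  33^52=41
  33^53=39  33^54=46  33^55=58  33^56=16  33^57=17
  33^58=50  33^59=44  33^60=65
Found 65 at exponent 60.

60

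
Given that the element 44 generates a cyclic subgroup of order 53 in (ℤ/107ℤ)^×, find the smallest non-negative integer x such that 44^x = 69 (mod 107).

32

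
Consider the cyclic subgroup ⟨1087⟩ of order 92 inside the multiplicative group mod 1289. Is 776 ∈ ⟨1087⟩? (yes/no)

776 ∈ ⟨1087⟩ iff 776^92 ≡ 1 (mod 1289), since |⟨1087⟩| = 92.
776^92 mod 1289 = 575.
Since 575 ≠ 1, 776 does not lie in the subgroup.

no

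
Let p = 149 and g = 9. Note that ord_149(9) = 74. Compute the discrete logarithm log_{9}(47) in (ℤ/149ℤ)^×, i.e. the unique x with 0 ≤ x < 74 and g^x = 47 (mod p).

11

Baby-step giant-step with m = ceil(sqrt(74)) = 9.
Baby table (9^j mod 149 for j=0..8):
  0:1  1:9  2:81  3:133  4:5  5:45  6:107  7:69
  8:25
Giant step factor: 9^(-9) ≡ 100 (mod 149).
Scan 47·100^i mod 149 for i = 0, 1, …:
  i=0: 47   i=1: 81
Match at i=1, j=2: x = 1·9 + 2 = 11.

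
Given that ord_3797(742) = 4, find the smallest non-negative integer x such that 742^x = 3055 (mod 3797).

3

Successive powers of 742 modulo 3797:
  742^0=1  742^1=742  742^2=3796  742^3=3055
So 742^3 ≡ 3055 (mod 3797), giving x = 3.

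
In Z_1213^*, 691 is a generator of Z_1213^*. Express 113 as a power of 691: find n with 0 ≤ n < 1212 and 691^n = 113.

892

Baby-step giant-step with m = ceil(sqrt(1212)) = 35.
Baby table (691^j mod 1213 for j=0..34):
  0:1  1:691  2:772  3:945  4:401  5:527  6:257  7:489
  8:685  9:265  10:1165  11:796  12:547  13:734  14:160  15:177
  16:1007  17:788  18:1084  19:623  20:1091  21:608  22:430  23:1158
  24:811  25:1208  26:184  27:992  28:127  29:421  30:1004  31:1141
  32:1194  33:214  34:1101
Giant step factor: 691^(-35) ≡ 1026 (mod 1213).
Scan 113·1026^i mod 1213 for i = 0, 1, …:
  i=0: 113   i=1: 703   i=2: 756   i=3: 549
  i=4: 442   i=5: 1043   i=6: 252   i=7: 183
  i=8: 956   i=9: 752     …   i=24: 1105
  i=25: 788
Match at i=25, j=17: n = 25·35 + 17 = 892.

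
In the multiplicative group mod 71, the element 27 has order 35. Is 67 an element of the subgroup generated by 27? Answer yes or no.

67 ∈ ⟨27⟩ iff 67^35 ≡ 1 (mod 71), since |⟨27⟩| = 35.
67^35 mod 71 = 70.
Since 70 ≠ 1, 67 does not lie in the subgroup.

no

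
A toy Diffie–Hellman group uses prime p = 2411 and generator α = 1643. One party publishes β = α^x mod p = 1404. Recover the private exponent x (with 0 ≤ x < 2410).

1787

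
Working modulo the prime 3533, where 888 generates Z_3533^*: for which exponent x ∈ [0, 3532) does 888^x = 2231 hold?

2238

Baby-step giant-step with m = ceil(sqrt(3532)) = 60.
Baby table (888^j mod 3533 for j=0..59):
  0:1  1:888  2:685  3:604  4:2869  5:379  6:917  7:1706
  8:2804  9:2720  10:2321  11:1309  12:35  13:2816  14:2777  15:3475
  16:1491  17:2666  18:298  19:3182  20:2749  21:3342  22:3509  23:3419
  24:1225  25:3169  26:1804  27:1503  28:2723  29:1452  30:3364  31:1847
  32:824  33:381  34:2693  35:3076  36:479  37:1392  38:3079  39:3143
  40:3447  41:1358  42:1151  43:1051  44:576  45:2736  46:2397  47:1670
  48:2633  49:2791  50:1775  51:482  52:523  53:1601  54:1422  55:1455
  56:2495  57:369  58:2636  59:1922
Giant step factor: 888^(-60) ≡ 1368 (mod 3533).
Scan 2231·1368^i mod 3533 for i = 0, 1, …:
  i=0: 2231   i=1: 3029   i=2: 2996   i=3: 248
  i=4: 96   i=5: 607   i=6: 121   i=7: 3010
  i=8: 1735   i=9: 2837     …   i=36: 181
  i=37: 298
Match at i=37, j=18: x = 37·60 + 18 = 2238.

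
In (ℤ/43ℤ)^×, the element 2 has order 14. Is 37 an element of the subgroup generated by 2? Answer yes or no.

no

37 ∈ ⟨2⟩ iff 37^14 ≡ 1 (mod 43), since |⟨2⟩| = 14.
37^14 mod 43 = 36.
Since 36 ≠ 1, 37 does not lie in the subgroup.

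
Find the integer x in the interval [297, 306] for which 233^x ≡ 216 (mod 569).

303

Compute 233^297 mod 569 = 191, then multiply by 233 repeatedly:
  233^297=191  233^298=121  233^299=312  233^300=433  233^301=176
  233^302=40  233^303=216
Found 216 at exponent 303.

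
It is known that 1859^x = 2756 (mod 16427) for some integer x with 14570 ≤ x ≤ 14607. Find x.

14580

Compute 1859^14570 mod 16427 = 5541, then multiply by 1859 repeatedly:
  1859^14570=5541  1859^14571=990  1859^14572=586  1859^14573=5192  1859^14574=9279
  1859^14575=1311  1859^14576=5953  1859^14577=11256  1859^14578=13333  1859^14579=14131
  1859^14580=2756
Found 2756 at exponent 14580.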